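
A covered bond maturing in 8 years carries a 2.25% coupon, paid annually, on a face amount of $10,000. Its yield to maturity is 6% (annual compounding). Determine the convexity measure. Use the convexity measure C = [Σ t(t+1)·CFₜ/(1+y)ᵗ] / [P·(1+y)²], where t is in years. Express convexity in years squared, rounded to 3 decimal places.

56.783

With y = 0.06:
  t   CF        PV=CF/(1+0.06)^t    t·PV        t(t+1)·PV
  1       225.00       212.2642       212.2642         424.5283
  2       225.00       200.2492       400.4984       1,201.4952
  3       225.00       188.9143       566.7430       2,266.9721
  4       225.00       178.2211       712.8843       3,564.4215
  5       225.00       168.1331       840.6654       5,043.9927
  6       225.00       158.6161       951.6967       6,661.8771
  7       225.00       149.6379     1,047.4650       8,379.7196
  8    10,225.00     6,415.2915    51,322.3320     461,900.9878
  Σ                  7,671.3273    56,054.5490     489,443.9942
P = 7,671.3273.
Convexity = Σ t(t+1)·PV / [P·(1+y)²] = 489,443.9942 / (7,671.3273 × 1.123600) = 56.78332.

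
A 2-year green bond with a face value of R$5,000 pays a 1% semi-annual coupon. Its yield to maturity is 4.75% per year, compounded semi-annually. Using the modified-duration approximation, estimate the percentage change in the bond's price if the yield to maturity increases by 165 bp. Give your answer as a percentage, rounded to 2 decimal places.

-3.20%

Periodic yield y = 0.02375. Modified duration first:
  t   CF        PV=CF/(1+0.02375)^t    t·PV
  1        25.00        24.4200        24.4200
  2        25.00        23.8535        47.7070
  3        25.00        23.3001        69.9004
  4     5,025.00     4,574.6767    18,298.7068
  Σ                  4,646.2504    18,440.7342
P = 4,646.2504; D_Mac = 3.96895 half-year periods = 1.98447 yrs; D_mod = 1.98447/(1+0.02375) = 1.93844 yrs.
ΔP/P ≈ -D_mod · Δy = -1.93844 × (+0.0165) = -0.031984 = -3.1984%.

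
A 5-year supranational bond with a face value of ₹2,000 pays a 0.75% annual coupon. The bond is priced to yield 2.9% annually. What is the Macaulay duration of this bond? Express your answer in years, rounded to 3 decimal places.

4.921 years

Periodic yield y = 0.029. Discount each cash flow and weight by its year:
  t   CF        PV=CF/(1+0.029)^t    t·PV
  1        15.00        14.5773        14.5773
  2        15.00        14.1664        28.3329
  3        15.00        13.7672        41.3016
  4        15.00        13.3792        53.5168
  5     2,015.00     1,746.6190     8,733.0949
  Σ                  1,802.5091     8,870.8234
Price P = Σ PV = 1,802.5091.
Macaulay duration = Σ(t·PV) / P = 8,870.8234 / 1,802.5091 = 4.92138 years.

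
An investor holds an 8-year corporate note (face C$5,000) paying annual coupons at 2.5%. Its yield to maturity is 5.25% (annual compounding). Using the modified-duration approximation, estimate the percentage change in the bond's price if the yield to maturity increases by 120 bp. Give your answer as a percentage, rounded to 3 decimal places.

Periodic yield y = 0.0525. Modified duration first:
  t   CF        PV=CF/(1+0.0525)^t    t·PV
  1       125.00       118.7648       118.7648
  2       125.00       112.8407       225.6814
  3       125.00       107.2121       321.6362
  4       125.00       101.8642       407.4568
  5       125.00        96.7831       483.9155
  6       125.00        91.9554       551.7326
  7       125.00        87.3686       611.5801
  8     5,125.00     3,403.4317    27,227.4532
  Σ                  4,120.2206    29,948.2206
P = 4,120.2206; D_Mac = 7.26860 yrs; D_mod = 7.26860/(1+0.0525) = 6.90603 yrs.
ΔP/P ≈ -D_mod · Δy = -6.90603 × (+0.012) = -0.082872 = -8.2872%.

-8.287%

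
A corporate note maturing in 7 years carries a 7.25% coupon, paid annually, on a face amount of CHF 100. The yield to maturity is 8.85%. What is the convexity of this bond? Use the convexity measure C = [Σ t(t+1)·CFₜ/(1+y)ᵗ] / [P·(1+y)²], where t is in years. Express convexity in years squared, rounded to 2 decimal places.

35.48

With y = 0.0885:
  t   CF        PV=CF/(1+0.0885)^t    t·PV        t(t+1)·PV
  1         7.25         6.6605         6.6605          13.3211
  2         7.25         6.1190        12.2380          36.7141
  3         7.25         5.6215        16.8645          67.4581
  4         7.25         5.1645        20.6578         103.2890
  5         7.25         4.7446        23.7228         142.3368
  6         7.25         4.3588        26.1528         183.0698
  7       107.25        59.2377       414.6640       3,317.3118
  Σ                     91.9066       520.9605       3,863.5006
P = 91.9066.
Convexity = Σ t(t+1)·PV / [P·(1+y)²] = 3,863.5006 / (91.9066 × 1.184832) = 35.47950.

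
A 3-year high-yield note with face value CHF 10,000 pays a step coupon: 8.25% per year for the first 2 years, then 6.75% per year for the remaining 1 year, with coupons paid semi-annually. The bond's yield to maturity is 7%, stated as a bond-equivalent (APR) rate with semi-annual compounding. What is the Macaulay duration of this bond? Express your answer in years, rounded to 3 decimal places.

2.723 years

Periodic yield y = 0.035. Discount each cash flow and weight by its period:
  t   CF        PV=CF/(1+0.035)^t    t·PV
  1       412.50       398.5507       398.5507
  2       412.50       385.0732       770.1463
  3       412.50       372.0514     1,116.1541
  4       412.50       359.4699     1,437.8797
  5       337.50       284.1659     1,420.8297
  6    10,337.50     8,409.5629    50,457.3775
  Σ                 10,208.8740    55,600.9380
Price P = Σ PV = 10,208.8740.
Macaulay duration = Σ(t·PV) / P = 55,600.9380 / 10,208.8740 = 5.44633 half-year periods.
In years: 5.44633 / 2 = 2.72317 years.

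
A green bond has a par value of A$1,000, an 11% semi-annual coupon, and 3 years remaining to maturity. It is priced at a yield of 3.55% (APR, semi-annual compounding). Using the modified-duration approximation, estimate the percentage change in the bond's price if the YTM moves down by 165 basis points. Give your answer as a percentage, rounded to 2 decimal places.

+4.33%

Periodic yield y = 0.01775. Modified duration first:
  t   CF        PV=CF/(1+0.01775)^t    t·PV
  1        55.00        54.0408        54.0408
  2        55.00        53.0983       106.1966
  3        55.00        52.1722       156.5167
  4        55.00        51.2623       205.0493
  5        55.00        50.3683       251.8414
  6     1,055.00       949.3051     5,695.8303
  Σ                  1,210.2469     6,469.4750
P = 1,210.2469; D_Mac = 5.34558 half-year periods = 2.67279 yrs; D_mod = 2.67279/(1+0.01775) = 2.62618 yrs.
ΔP/P ≈ -D_mod · Δy = -2.62618 × (-0.0165) = +0.043332 = +4.3332%.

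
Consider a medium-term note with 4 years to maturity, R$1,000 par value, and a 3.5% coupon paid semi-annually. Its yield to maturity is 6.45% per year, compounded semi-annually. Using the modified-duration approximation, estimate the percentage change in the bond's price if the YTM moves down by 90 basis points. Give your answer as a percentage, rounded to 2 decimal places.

+3.27%

Periodic yield y = 0.03225. Modified duration first:
  t   CF        PV=CF/(1+0.03225)^t    t·PV
  1        17.50        16.9533        16.9533
  2        17.50        16.4236        32.8472
  3        17.50        15.9105        47.7315
  4        17.50        15.4134        61.6536
  5        17.50        14.9318        74.6592
  6        17.50        14.4653        86.7921
  7        17.50        14.0134        98.0939
  8     1,017.50       789.3240     6,314.5917
  Σ                    897.4353     6,733.3223
P = 897.4353; D_Mac = 7.50285 half-year periods = 3.75142 yrs; D_mod = 3.75142/(1+0.03225) = 3.63422 yrs.
ΔP/P ≈ -D_mod · Δy = -3.63422 × (-0.009) = +0.032708 = +3.2708%.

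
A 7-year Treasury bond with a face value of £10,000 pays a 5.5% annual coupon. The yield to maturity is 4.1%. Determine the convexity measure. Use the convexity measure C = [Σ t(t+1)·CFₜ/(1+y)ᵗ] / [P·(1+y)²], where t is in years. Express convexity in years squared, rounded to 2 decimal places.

42.31

With y = 0.041:
  t   CF        PV=CF/(1+0.041)^t    t·PV        t(t+1)·PV
  1       550.00       528.3381       528.3381       1,056.6763
  2       550.00       507.5294     1,015.0589       3,045.1766
  3       550.00       487.5403     1,462.6208       5,850.4833
  4       550.00       468.3384     1,873.3536       9,366.7681
  5       550.00       449.8928     2,249.4640      13,496.7840
  6       550.00       432.1737     2,593.0421      18,151.2945
  7    10,550.00     7,963.3784    55,743.6488     445,949.1907
  Σ                 10,837.1911    65,465.5263     496,916.3734
P = 10,837.1911.
Convexity = Σ t(t+1)·PV / [P·(1+y)²] = 496,916.3734 / (10,837.1911 × 1.083681) = 42.31215.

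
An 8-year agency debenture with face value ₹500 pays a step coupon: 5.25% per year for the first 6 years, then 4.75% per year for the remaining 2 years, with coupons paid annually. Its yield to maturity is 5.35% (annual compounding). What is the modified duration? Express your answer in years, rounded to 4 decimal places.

6.3830 years

Periodic yield y = 0.0535. First find Macaulay duration:
  t   CF        PV=CF/(1+0.0535)^t    t·PV
  1        26.25        24.9169        24.9169
  2        26.25        23.6516        47.3032
  3        26.25        22.4505        67.3514
  4        26.25        21.3104        85.2415
  5        26.25        20.2282       101.1409
  6        26.25        19.2009       115.2055
  7        23.75        16.4900       115.4303
  8       523.75       345.1817     2,761.4533
  Σ                    493.4302     3,318.0431
P = 493.4302; Macaulay duration = 3,318.0431 / 493.4302 = 6.72444 years.
Modified duration = D_Mac / (1 + y) = 6.72444 / 1.0535 = 6.38295 years.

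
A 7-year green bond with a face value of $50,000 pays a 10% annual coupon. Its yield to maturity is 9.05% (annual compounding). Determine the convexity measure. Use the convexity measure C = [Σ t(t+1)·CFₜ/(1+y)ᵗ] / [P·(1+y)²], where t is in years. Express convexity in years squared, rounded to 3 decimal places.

With y = 0.0905:
  t   CF        PV=CF/(1+0.0905)^t    t·PV        t(t+1)·PV
  1     5,000.00     4,585.0527     4,585.0527       9,170.1055
  2     5,000.00     4,204.5417     8,409.0834      25,227.2502
  3     5,000.00     3,855.6091    11,566.8272      46,267.3090
  4     5,000.00     3,535.6342    14,142.5368      70,712.6838
  5     5,000.00     3,242.2138    16,211.0692      97,266.4151
  6     5,000.00     2,973.1443    17,838.8657     124,872.0597
  7    55,000.00    29,990.4512   209,933.1586   1,679,465.2688
  Σ                 52,386.6470   282,686.5936   2,052,981.0920
P = 52,386.6470.
Convexity = Σ t(t+1)·PV / [P·(1+y)²] = 2,052,981.0920 / (52,386.6470 × 1.189190) = 32.95437.

32.954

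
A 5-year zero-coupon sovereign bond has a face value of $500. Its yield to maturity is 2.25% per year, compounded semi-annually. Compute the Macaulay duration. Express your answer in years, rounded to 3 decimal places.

5.000 years

A zero-coupon bond has a single cash flow at maturity, so its Macaulay duration equals its maturity: 5 years.
(Equivalently: 10 semi-annual periods ÷ 2 = 5 years.)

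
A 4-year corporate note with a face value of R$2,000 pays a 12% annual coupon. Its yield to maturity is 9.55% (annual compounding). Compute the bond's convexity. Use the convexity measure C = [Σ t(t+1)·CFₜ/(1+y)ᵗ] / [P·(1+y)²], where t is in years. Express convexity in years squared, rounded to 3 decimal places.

13.496

With y = 0.0955:
  t   CF        PV=CF/(1+0.0955)^t    t·PV        t(t+1)·PV
  1       240.00       219.0780       219.0780         438.1561
  2       240.00       199.9800       399.9599       1,199.8798
  3       240.00       182.5467       547.6402       2,190.5610
  4     2,240.00     1,555.2438     6,220.9754      31,104.8769
  Σ                  2,156.8486     7,387.6536      34,933.4737
P = 2,156.8486.
Convexity = Σ t(t+1)·PV / [P·(1+y)²] = 34,933.4737 / (2,156.8486 × 1.200120) = 13.49576.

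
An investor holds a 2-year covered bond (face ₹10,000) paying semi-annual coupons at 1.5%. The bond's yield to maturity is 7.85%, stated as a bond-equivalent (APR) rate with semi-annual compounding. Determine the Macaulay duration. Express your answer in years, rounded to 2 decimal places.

1.98 years

Periodic yield y = 0.03925. Discount each cash flow and weight by its period:
  t   CF        PV=CF/(1+0.03925)^t    t·PV
  1        75.00        72.1674        72.1674
  2        75.00        69.4418       138.8837
  3        75.00        66.8192       200.4576
  4    10,075.00     8,637.0398    34,548.1593
  Σ                  8,845.4683    34,959.6680
Price P = Σ PV = 8,845.4683.
Macaulay duration = Σ(t·PV) / P = 34,959.6680 / 8,845.4683 = 3.95227 half-year periods.
In years: 3.95227 / 2 = 1.97613 years.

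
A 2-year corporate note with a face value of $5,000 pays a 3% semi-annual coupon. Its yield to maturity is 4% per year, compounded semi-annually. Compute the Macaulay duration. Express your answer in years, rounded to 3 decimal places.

Periodic yield y = 0.02. Discount each cash flow and weight by its period:
  t   CF        PV=CF/(1+0.02)^t    t·PV
  1        75.00        73.5294        73.5294
  2        75.00        72.0877       144.1753
  3        75.00        70.6742       212.0225
  4     5,075.00     4,688.5155    18,754.0621
  Σ                  4,904.8068    19,183.7894
Price P = Σ PV = 4,904.8068.
Macaulay duration = Σ(t·PV) / P = 19,183.7894 / 4,904.8068 = 3.91122 half-year periods.
In years: 3.91122 / 2 = 1.95561 years.

1.956 years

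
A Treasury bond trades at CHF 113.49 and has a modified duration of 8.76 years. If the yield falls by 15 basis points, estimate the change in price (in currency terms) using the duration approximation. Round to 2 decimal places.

+CHF 1.49

Duration approximation: ΔP/P ≈ -D_mod · Δy = -8.76 × (-0.0015) = +0.013140.
ΔP ≈ 113.49 × (+0.013140) = +1.4912586.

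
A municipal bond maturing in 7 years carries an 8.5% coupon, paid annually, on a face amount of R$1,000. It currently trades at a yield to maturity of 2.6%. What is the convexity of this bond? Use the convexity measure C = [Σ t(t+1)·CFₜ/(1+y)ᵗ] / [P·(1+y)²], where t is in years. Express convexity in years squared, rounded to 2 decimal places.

40.95

With y = 0.026:
  t   CF        PV=CF/(1+0.026)^t    t·PV        t(t+1)·PV
  1        85.00        82.8460        82.8460         165.6920
  2        85.00        80.7466       161.4932         484.4796
  3        85.00        78.7004       236.1011         944.4046
  4        85.00        76.7060       306.8241       1,534.1205
  5        85.00        74.7622       373.8110       2,242.8663
  6        85.00        72.8676       437.2059       3,060.4413
  7     1,085.00       906.5635     6,345.9443      50,767.5540
  Σ                  1,373.1923     7,944.2256      59,199.5582
P = 1,373.1923.
Convexity = Σ t(t+1)·PV / [P·(1+y)²] = 59,199.5582 / (1,373.1923 × 1.052676) = 40.95363.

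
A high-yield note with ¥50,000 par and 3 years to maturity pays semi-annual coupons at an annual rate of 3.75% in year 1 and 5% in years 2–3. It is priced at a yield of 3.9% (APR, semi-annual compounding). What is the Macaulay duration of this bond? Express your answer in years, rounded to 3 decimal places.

2.851 years

Periodic yield y = 0.0195. Discount each cash flow and weight by its period:
  t   CF        PV=CF/(1+0.0195)^t    t·PV
  1       937.50       919.5684       919.5684
  2       937.50       901.9798     1,803.9596
  3     1,250.00     1,179.6368     3,538.9105
  4     1,250.00     1,157.0739     4,628.2955
  5     1,250.00     1,134.9425     5,674.7125
  6    51,250.00    45,642.6119   273,855.6714
  Σ                 50,935.8134   290,421.1181
Price P = Σ PV = 50,935.8134.
Macaulay duration = Σ(t·PV) / P = 290,421.1181 / 50,935.8134 = 5.70171 half-year periods.
In years: 5.70171 / 2 = 2.85085 years.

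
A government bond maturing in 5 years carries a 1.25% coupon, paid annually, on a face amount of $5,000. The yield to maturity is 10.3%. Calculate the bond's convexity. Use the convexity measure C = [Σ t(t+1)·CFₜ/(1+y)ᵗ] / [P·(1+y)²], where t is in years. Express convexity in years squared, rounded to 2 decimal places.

23.64

With y = 0.103:
  t   CF        PV=CF/(1+0.103)^t    t·PV        t(t+1)·PV
  1        62.50        56.6636        56.6636         113.3273
  2        62.50        51.3723       102.7446         308.2338
  3        62.50        46.5751       139.7252         558.9008
  4        62.50        42.2258       168.9032         844.5162
  5     5,062.50     3,100.8980    15,504.4898      93,026.9385
  Σ                  3,297.7348    15,972.5264      94,851.9166
P = 3,297.7348.
Convexity = Σ t(t+1)·PV / [P·(1+y)²] = 94,851.9166 / (3,297.7348 × 1.216609) = 23.64174.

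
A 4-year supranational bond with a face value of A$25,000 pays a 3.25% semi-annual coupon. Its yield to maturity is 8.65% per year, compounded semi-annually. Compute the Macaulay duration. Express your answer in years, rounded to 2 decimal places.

3.76 years

Periodic yield y = 0.04325. Discount each cash flow and weight by its period:
  t   CF        PV=CF/(1+0.04325)^t    t·PV
  1       406.25       389.4081       389.4081
  2       406.25       373.2644       746.5288
  3       406.25       357.7900     1,073.3700
  4       406.25       342.9571     1,371.8284
  5       406.25       328.7391     1,643.6957
  6       406.25       315.1106     1,890.6636
  7       406.25       302.0471     2,114.3295
  8    25,406.25    18,106.4546   144,851.6369
  Σ                 20,515.7710   154,081.4609
Price P = Σ PV = 20,515.7710.
Macaulay duration = Σ(t·PV) / P = 154,081.4609 / 20,515.7710 = 7.51039 half-year periods.
In years: 7.51039 / 2 = 3.75520 years.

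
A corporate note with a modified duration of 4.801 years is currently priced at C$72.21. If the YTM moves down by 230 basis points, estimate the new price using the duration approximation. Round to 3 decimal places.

C$80.184

Duration approximation: ΔP/P ≈ -D_mod · Δy = -4.801 × (-0.023) = +0.110423.
New price ≈ 72.21 × (1 + 0.110423) = 80.18364483.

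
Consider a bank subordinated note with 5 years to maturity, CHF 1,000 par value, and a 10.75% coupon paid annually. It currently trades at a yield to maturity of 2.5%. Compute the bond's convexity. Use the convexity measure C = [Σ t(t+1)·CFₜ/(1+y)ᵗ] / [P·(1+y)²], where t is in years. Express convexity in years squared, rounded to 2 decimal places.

22.94

With y = 0.025:
  t   CF        PV=CF/(1+0.025)^t    t·PV        t(t+1)·PV
  1       107.50       104.8780       104.8780         209.7561
  2       107.50       102.3200       204.6401         613.9203
  3       107.50        99.8244       299.4733       1,197.8932
  4       107.50        97.3897       389.5588       1,947.7939
  5     1,107.50       978.8686     4,894.3431      29,366.0587
  Σ                  1,383.2809     5,892.8933      33,335.4222
P = 1,383.2809.
Convexity = Σ t(t+1)·PV / [P·(1+y)²] = 33,335.4222 / (1,383.2809 × 1.050625) = 22.93759.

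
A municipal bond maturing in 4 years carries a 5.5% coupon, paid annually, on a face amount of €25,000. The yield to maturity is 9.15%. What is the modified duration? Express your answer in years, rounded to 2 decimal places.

3.37 years

Periodic yield y = 0.0915. First find Macaulay duration:
  t   CF        PV=CF/(1+0.0915)^t    t·PV
  1     1,375.00     1,259.7343     1,259.7343
  2     1,375.00     1,154.1313     2,308.2626
  3     1,375.00     1,057.3809     3,172.1428
  4    26,375.00    18,582.2162    74,328.8647
  Σ                 22,053.4627    81,069.0044
P = 22,053.4627; Macaulay duration = 81,069.0044 / 22,053.4627 = 3.67602 years.
Modified duration = D_Mac / (1 + y) = 3.67602 / 1.0915 = 3.36786 years.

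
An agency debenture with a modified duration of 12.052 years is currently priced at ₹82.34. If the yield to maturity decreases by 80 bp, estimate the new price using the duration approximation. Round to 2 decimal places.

Duration approximation: ΔP/P ≈ -D_mod · Δy = -12.052 × (-0.008) = +0.096416.
New price ≈ 82.34 × (1 + 0.096416) = 90.27889344.

₹90.28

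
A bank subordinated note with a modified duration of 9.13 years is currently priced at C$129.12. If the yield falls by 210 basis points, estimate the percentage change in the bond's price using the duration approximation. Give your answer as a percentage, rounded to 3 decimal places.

Duration approximation: ΔP/P ≈ -D_mod · Δy = -9.13 × (-0.021) = +0.191730.
As a percentage: +19.1730%.

+19.173%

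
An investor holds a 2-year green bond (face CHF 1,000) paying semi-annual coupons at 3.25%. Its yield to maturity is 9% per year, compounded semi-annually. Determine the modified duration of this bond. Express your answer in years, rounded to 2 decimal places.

Periodic yield y = 0.045. First find Macaulay duration:
  t   CF        PV=CF/(1+0.045)^t    t·PV
  1        16.25        15.5502        15.5502
  2        16.25        14.8806        29.7612
  3        16.25        14.2398        42.7195
  4     1,016.25       852.1880     3,408.7519
  Σ                    896.8586     3,496.7828
P = 896.8586; Macaulay duration = 3,496.7828 / 896.8586 = 3.89892 half-year periods = 1.94946 years.
Modified duration = D_Mac / (1 + y) = 1.94946 / 1.045 = 1.86551 years.

1.87 years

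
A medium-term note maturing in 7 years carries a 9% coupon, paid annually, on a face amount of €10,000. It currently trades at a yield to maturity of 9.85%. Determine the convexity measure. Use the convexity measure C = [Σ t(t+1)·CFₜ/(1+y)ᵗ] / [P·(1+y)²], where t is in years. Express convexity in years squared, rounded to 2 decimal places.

With y = 0.0985:
  t   CF        PV=CF/(1+0.0985)^t    t·PV        t(t+1)·PV
  1       900.00       819.2990       819.2990       1,638.5981
  2       900.00       745.8344     1,491.6687       4,475.0062
  3       900.00       678.9571     2,036.8713       8,147.4850
  4       900.00       618.0765     2,472.3062      12,361.5309
  5       900.00       562.6550     2,813.2751      16,879.6508
  6       900.00       512.2030     3,073.2182      21,512.5272
  7    10,900.00     5,647.1077    39,529.7538     316,238.0302
  Σ                  9,584.1328    52,236.3923     381,252.8284
P = 9,584.1328.
Convexity = Σ t(t+1)·PV / [P·(1+y)²] = 381,252.8284 / (9,584.1328 × 1.206702) = 32.96554.

32.97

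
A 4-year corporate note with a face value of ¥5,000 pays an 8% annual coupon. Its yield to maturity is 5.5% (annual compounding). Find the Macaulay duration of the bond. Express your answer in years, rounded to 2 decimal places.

3.60 years

Periodic yield y = 0.055. Discount each cash flow and weight by its year:
  t   CF        PV=CF/(1+0.055)^t    t·PV
  1       400.00       379.1469       379.1469
  2       400.00       359.3810       718.7619
  3       400.00       340.6455     1,021.9364
  4     5,400.00     4,358.9704    17,435.8817
  Σ                  5,438.1438    19,555.7269
Price P = Σ PV = 5,438.1438.
Macaulay duration = Σ(t·PV) / P = 19,555.7269 / 5,438.1438 = 3.59603 years.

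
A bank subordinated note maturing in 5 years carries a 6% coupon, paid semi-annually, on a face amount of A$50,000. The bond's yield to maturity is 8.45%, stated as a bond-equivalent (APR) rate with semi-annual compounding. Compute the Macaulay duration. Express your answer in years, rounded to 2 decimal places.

Periodic yield y = 0.04225. Discount each cash flow and weight by its period:
  t   CF        PV=CF/(1+0.04225)^t    t·PV
  1     1,500.00     1,439.1941     1,439.1941
  2     1,500.00     1,380.8530     2,761.7060
  3     1,500.00     1,324.8770     3,974.6309
  4     1,500.00     1,271.1700     5,084.6801
  5     1,500.00     1,219.6402     6,098.2011
  6     1,500.00     1,170.1993     7,021.1958
  7     1,500.00     1,122.7626     7,859.3381
  8     1,500.00     1,077.2488     8,617.9906
  9     1,500.00     1,033.5801     9,302.2206
  10   51,500.00    34,047.7323   340,477.3225
  Σ                 45,087.2573   392,636.4799
Price P = Σ PV = 45,087.2573.
Macaulay duration = Σ(t·PV) / P = 392,636.4799 / 45,087.2573 = 8.70837 half-year periods.
In years: 8.70837 / 2 = 4.35418 years.

4.35 years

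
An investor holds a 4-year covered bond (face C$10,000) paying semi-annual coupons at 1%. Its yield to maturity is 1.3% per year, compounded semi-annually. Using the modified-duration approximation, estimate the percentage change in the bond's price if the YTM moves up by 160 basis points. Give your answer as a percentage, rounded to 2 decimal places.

Periodic yield y = 0.0065. Modified duration first:
  t   CF        PV=CF/(1+0.0065)^t    t·PV
  1        50.00        49.6771        49.6771
  2        50.00        49.3563        98.7126
  3        50.00        49.0375       147.1126
  4        50.00        48.7209       194.8834
  5        50.00        48.4062       242.0311
  6        50.00        48.0936       288.5616
  7        50.00        47.7830       334.4811
  8    10,050.00     9,542.3607    76,338.8855
  Σ                  9,883.4353    77,694.3449
P = 9,883.4353; D_Mac = 7.86107 half-year periods = 3.93053 yrs; D_mod = 3.93053/(1+0.0065) = 3.90515 yrs.
ΔP/P ≈ -D_mod · Δy = -3.90515 × (+0.016) = -0.062482 = -6.2482%.

-6.25%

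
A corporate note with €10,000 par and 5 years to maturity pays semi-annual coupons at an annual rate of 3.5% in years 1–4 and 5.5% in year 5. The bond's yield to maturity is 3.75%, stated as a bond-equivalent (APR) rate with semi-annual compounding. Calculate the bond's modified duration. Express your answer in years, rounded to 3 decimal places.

4.544 years

Periodic yield y = 0.01875. First find Macaulay duration:
  t   CF        PV=CF/(1+0.01875)^t    t·PV
  1       175.00       171.7791       171.7791
  2       175.00       168.6176       337.2351
  3       175.00       165.5142       496.5425
  4       175.00       162.4679       649.8716
  5       175.00       159.4777       797.3885
  6       175.00       156.5425       939.2551
  7       175.00       153.6614     1,075.6296
  8       175.00       150.8332     1,206.6660
  9       275.00       232.6613     2,093.9514
  10   10,275.00     8,533.0760    85,330.7599
  Σ                 10,054.6309    93,099.0788
P = 10,054.6309; Macaulay duration = 93,099.0788 / 10,054.6309 = 9.25932 half-year periods = 4.62966 years.
Modified duration = D_Mac / (1 + y) = 4.62966 / 1.01875 = 4.54445 years.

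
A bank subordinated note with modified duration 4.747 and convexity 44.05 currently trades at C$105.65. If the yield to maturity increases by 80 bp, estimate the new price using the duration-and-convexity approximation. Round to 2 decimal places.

Duration effect: -D_mod·Δy = -4.747 × (+0.008) = -0.037976
Convexity effect: ½·C·(Δy)² = 0.5 × 44.05 × (0.008)² = +0.0014096
ΔP/P ≈ -0.037976 + 0.0014096 = -0.0365664
New price ≈ 105.65 × (1 - 0.0365664) = 101.78675984.

C$101.79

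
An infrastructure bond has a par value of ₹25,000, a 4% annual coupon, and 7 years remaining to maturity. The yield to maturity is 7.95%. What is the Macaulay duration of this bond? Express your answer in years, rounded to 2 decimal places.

6.13 years

Periodic yield y = 0.0795. Discount each cash flow and weight by its year:
  t   CF        PV=CF/(1+0.0795)^t    t·PV
  1     1,000.00       926.3548       926.3548
  2     1,000.00       858.1332     1,716.2664
  3     1,000.00       794.9358     2,384.8074
  4     1,000.00       736.3926     2,945.5704
  5     1,000.00       682.1608     3,410.8041
  6     1,000.00       631.9229     3,791.5376
  7    26,000.00    15,220.0059   106,540.0414
  Σ                 19,849.9061   121,715.3821
Price P = Σ PV = 19,849.9061.
Macaulay duration = Σ(t·PV) / P = 121,715.3821 / 19,849.9061 = 6.13179 years.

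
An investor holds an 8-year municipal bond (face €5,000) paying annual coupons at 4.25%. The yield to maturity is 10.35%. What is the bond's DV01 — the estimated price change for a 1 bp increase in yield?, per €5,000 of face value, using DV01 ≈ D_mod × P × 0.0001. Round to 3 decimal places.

€2.053

Periodic yield y = 0.1035.
  t   CF        PV=CF/(1+0.1035)^t    t·PV
  1       212.50       192.5691       192.5691
  2       212.50       174.5076       349.0151
  3       212.50       158.1401       474.4202
  4       212.50       143.3077       573.2309
  5       212.50       129.8665       649.3327
  6       212.50       117.6860       706.1162
  7       212.50       106.6480       746.5358
  8     5,212.50     2,370.6496    18,965.1969
  Σ                  3,393.3746    22,656.4168
P = 3,393.3746; D_Mac = 6.67666 yrs; D_mod = 6.05044 yrs.
DV01 ≈ 6.05044 × 3,393.3746 × 0.0001 = 2.053142.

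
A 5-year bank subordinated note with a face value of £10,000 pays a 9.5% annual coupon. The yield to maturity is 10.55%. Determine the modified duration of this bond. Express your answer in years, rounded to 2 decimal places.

Periodic yield y = 0.1055. First find Macaulay duration:
  t   CF        PV=CF/(1+0.1055)^t    t·PV
  1       950.00       859.3397       859.3397
  2       950.00       777.3312     1,554.6624
  3       950.00       703.1490     2,109.4470
  4       950.00       636.0461     2,544.1845
  5    10,950.00     6,631.6315    33,158.1574
  Σ                  9,607.4975    40,225.7911
P = 9,607.4975; Macaulay duration = 40,225.7911 / 9,607.4975 = 4.18692 years.
Modified duration = D_Mac / (1 + y) = 4.18692 / 1.1055 = 3.78735 years.

3.79 years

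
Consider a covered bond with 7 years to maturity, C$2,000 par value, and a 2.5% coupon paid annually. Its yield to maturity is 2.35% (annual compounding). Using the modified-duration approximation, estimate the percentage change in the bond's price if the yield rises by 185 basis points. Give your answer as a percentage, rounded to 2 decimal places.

Periodic yield y = 0.0235. Modified duration first:
  t   CF        PV=CF/(1+0.0235)^t    t·PV
  1        50.00        48.8520        48.8520
  2        50.00        47.7303        95.4606
  3        50.00        46.6344       139.9032
  4        50.00        45.5637       182.2546
  5        50.00        44.5175       222.5875
  6        50.00        43.4954       260.9722
  7     2,050.00     1,742.3642    12,196.5492
  Σ                  2,019.1574    13,146.5793
P = 2,019.1574; D_Mac = 6.51092 yrs; D_mod = 6.51092/(1+0.0235) = 6.36143 yrs.
ΔP/P ≈ -D_mod · Δy = -6.36143 × (+0.0185) = -0.117686 = -11.7686%.

-11.77%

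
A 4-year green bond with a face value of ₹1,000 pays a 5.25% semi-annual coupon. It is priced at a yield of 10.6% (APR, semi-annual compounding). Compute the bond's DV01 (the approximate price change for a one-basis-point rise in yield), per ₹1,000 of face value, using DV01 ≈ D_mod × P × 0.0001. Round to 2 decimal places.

₹0.28

Periodic yield y = 0.053.
  t   CF        PV=CF/(1+0.053)^t    t·PV
  1        26.25        24.9288        24.9288
  2        26.25        23.6741        47.3481
  3        26.25        22.4825        67.4474
  4        26.25        21.3509        85.4035
  5        26.25        20.2762       101.3812
  6        26.25        19.2557       115.5341
  7        26.25        18.2865       128.0055
  8     1,026.25       678.9319     5,431.4550
  Σ                    829.1865     6,001.5037
P = 829.1865; D_Mac = 7.23782 half-year periods = 3.61891 yrs; D_mod = 3.43676 yrs.
DV01 ≈ 3.43676 × 829.1865 × 0.0001 = 0.284972.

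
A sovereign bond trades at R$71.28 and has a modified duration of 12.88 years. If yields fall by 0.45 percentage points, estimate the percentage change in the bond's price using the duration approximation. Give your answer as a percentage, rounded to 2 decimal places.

+5.80%

Duration approximation: ΔP/P ≈ -D_mod · Δy = -12.88 × (-0.0045) = +0.057960.
As a percentage: +5.7960%.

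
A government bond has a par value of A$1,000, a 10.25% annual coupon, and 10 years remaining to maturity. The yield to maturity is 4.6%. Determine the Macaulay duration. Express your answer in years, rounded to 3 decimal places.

7.280 years

Periodic yield y = 0.046. Discount each cash flow and weight by its year:
  t   CF        PV=CF/(1+0.046)^t    t·PV
  1       102.50        97.9924        97.9924
  2       102.50        93.6829       187.3659
  3       102.50        89.5630       268.6891
  4       102.50        85.6243       342.4973
  5       102.50        81.8588       409.2941
  6       102.50        78.2589       469.5534
  7       102.50        74.8173       523.7212
  8       102.50        71.5271       572.2165
  9       102.50        68.3815       615.4336
  10    1,102.50       703.1723     7,031.7230
  Σ                  1,444.8785    10,518.4863
Price P = Σ PV = 1,444.8785.
Macaulay duration = Σ(t·PV) / P = 10,518.4863 / 1,444.8785 = 7.27984 years.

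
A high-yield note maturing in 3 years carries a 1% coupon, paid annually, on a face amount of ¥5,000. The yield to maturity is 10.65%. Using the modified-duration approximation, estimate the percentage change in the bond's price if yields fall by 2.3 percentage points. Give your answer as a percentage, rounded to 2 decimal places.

+6.16%

Periodic yield y = 0.1065. Modified duration first:
  t   CF        PV=CF/(1+0.1065)^t    t·PV
  1        50.00        45.1875        45.1875
  2        50.00        40.8383        81.6765
  3     5,050.00     3,727.6671    11,183.0014
  Σ                  3,813.6929    11,309.8654
P = 3,813.6929; D_Mac = 2.96559 yrs; D_mod = 2.96559/(1+0.1065) = 2.68016 yrs.
ΔP/P ≈ -D_mod · Δy = -2.68016 × (-0.023) = +0.061644 = +6.1644%.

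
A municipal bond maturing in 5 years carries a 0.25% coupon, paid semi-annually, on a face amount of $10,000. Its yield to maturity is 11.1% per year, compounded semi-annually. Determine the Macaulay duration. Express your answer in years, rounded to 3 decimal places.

Periodic yield y = 0.0555. Discount each cash flow and weight by its period:
  t   CF        PV=CF/(1+0.0555)^t    t·PV
  1        12.50        11.8427        11.8427
  2        12.50        11.2200        22.4400
  3        12.50        10.6300        31.8901
  4        12.50        10.0711        40.2844
  5        12.50         9.5415        47.7077
  6        12.50         9.0398        54.2390
  7        12.50         8.5645        59.9515
  8        12.50         8.1142        64.9134
  9        12.50         7.6875        69.1876
  10   10,012.50     5,833.9157    58,339.1575
  Σ                  5,920.6272    58,741.6141
Price P = Σ PV = 5,920.6272.
Macaulay duration = Σ(t·PV) / P = 58,741.6141 / 5,920.6272 = 9.92152 half-year periods.
In years: 9.92152 / 2 = 4.96076 years.

4.961 years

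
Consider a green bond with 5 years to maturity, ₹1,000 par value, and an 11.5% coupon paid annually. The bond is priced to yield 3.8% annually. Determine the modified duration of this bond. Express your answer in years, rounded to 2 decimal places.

4.05 years

Periodic yield y = 0.038. First find Macaulay duration:
  t   CF        PV=CF/(1+0.038)^t    t·PV
  1       115.00       110.7900       110.7900
  2       115.00       106.7341       213.4682
  3       115.00       102.8267       308.4800
  4       115.00        99.0623       396.2492
  5     1,115.00       925.3118     4,626.5590
  Σ                  1,344.7248     5,655.5464
P = 1,344.7248; Macaulay duration = 5,655.5464 / 1,344.7248 = 4.20573 years.
Modified duration = D_Mac / (1 + y) = 4.20573 / 1.038 = 4.05176 years.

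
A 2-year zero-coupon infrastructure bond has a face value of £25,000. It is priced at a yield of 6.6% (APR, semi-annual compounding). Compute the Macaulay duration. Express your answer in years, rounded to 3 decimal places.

2.000 years

A zero-coupon bond has a single cash flow at maturity, so its Macaulay duration equals its maturity: 2 years.
(Equivalently: 4 semi-annual periods ÷ 2 = 2 years.)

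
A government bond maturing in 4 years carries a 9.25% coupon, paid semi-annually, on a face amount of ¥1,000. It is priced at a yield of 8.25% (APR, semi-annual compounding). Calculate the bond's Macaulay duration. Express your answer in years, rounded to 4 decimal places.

3.4437 years

Periodic yield y = 0.04125. Discount each cash flow and weight by its period:
  t   CF        PV=CF/(1+0.04125)^t    t·PV
  1        46.25        44.4178        44.4178
  2        46.25        42.6581        85.3162
  3        46.25        40.9682       122.9045
  4        46.25        39.3452       157.3808
  5        46.25        37.7865       188.9325
  6        46.25        36.2896       217.7373
  7        46.25        34.8519       243.9634
  8     1,046.25       757.1734     6,057.3873
  Σ                  1,033.4906     7,118.0399
Price P = Σ PV = 1,033.4906.
Macaulay duration = Σ(t·PV) / P = 7,118.0399 / 1,033.4906 = 6.88738 half-year periods.
In years: 6.88738 / 2 = 3.44369 years.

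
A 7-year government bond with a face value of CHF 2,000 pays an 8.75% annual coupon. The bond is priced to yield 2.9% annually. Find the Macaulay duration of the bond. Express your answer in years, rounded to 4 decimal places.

Periodic yield y = 0.029. Discount each cash flow and weight by its year:
  t   CF        PV=CF/(1+0.029)^t    t·PV
  1       175.00       170.0680       170.0680
  2       175.00       165.2751       330.5501
  3       175.00       160.6172       481.8515
  4       175.00       156.0905       624.3621
  5       175.00       151.6915       758.4574
  6       175.00       147.4164       884.4984
  7     2,175.00     1,780.5396    12,463.7772
  Σ                  2,731.6982    15,713.5647
Price P = Σ PV = 2,731.6982.
Macaulay duration = Σ(t·PV) / P = 15,713.5647 / 2,731.6982 = 5.75231 years.

5.7523 years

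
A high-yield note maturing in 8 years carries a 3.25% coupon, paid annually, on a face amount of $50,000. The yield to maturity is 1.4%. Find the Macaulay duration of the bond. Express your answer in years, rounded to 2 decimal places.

Periodic yield y = 0.014. Discount each cash flow and weight by its year:
  t   CF        PV=CF/(1+0.014)^t    t·PV
  1     1,625.00     1,602.5641     1,602.5641
  2     1,625.00     1,580.4380     3,160.8759
  3     1,625.00     1,558.6173     4,675.8520
  4     1,625.00     1,537.0980     6,148.3918
  5     1,625.00     1,515.8757     7,579.3785
  6     1,625.00     1,494.9464     8,969.6787
  7     1,625.00     1,474.3062    10,320.1431
  8    51,625.00    46,190.9000   369,527.2003
  Σ                 56,954.7457   411,984.0845
Price P = Σ PV = 56,954.7457.
Macaulay duration = Σ(t·PV) / P = 411,984.0845 / 56,954.7457 = 7.23353 years.

7.23 years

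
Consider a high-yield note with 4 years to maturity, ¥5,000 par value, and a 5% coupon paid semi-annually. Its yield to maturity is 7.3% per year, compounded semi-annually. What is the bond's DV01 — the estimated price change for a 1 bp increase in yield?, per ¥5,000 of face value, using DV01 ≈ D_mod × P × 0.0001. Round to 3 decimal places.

¥1.626

Periodic yield y = 0.0365.
  t   CF        PV=CF/(1+0.0365)^t    t·PV
  1       125.00       120.5982       120.5982
  2       125.00       116.3513       232.7027
  3       125.00       112.2541       336.7622
  4       125.00       108.3011       433.2043
  5       125.00       104.4873       522.4365
  6       125.00       100.8078       604.8469
  7       125.00        97.2579       680.8053
  8     5,125.00     3,847.1526    30,777.2212
  Σ                  4,607.2103    33,708.5771
P = 4,607.2103; D_Mac = 7.31648 half-year periods = 3.65824 yrs; D_mod = 3.52942 yrs.
DV01 ≈ 3.52942 × 4,607.2103 × 0.0001 = 1.626077.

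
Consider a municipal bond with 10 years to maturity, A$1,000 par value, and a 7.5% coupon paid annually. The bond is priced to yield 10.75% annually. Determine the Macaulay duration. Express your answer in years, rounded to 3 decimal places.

Periodic yield y = 0.1075. Discount each cash flow and weight by its year:
  t   CF        PV=CF/(1+0.1075)^t    t·PV
  1        75.00        67.7201        67.7201
  2        75.00        61.1468       122.2936
  3        75.00        55.2116       165.6347
  4        75.00        49.8524       199.4097
  5        75.00        45.0135       225.0674
  6        75.00        40.6442       243.8654
  7        75.00        36.6991       256.8935
  8        75.00        33.1369       265.0949
  9        75.00        29.9204       269.2838
  10    1,075.00       387.2319     3,872.3189
  Σ                    806.5768     5,687.5819
Price P = Σ PV = 806.5768.
Macaulay duration = Σ(t·PV) / P = 5,687.5819 / 806.5768 = 7.05151 years.

7.052 years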